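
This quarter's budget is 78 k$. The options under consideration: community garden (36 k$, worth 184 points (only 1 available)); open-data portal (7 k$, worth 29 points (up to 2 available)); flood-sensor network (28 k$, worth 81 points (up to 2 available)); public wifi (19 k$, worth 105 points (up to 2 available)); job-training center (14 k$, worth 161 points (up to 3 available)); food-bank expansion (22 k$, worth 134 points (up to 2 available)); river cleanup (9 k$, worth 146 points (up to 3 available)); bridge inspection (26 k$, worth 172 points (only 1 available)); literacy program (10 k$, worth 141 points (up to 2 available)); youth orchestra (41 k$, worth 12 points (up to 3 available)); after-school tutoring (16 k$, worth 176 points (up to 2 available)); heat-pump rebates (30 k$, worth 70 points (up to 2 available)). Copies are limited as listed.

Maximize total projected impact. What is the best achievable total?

Filling by ratio: 2×job-training center + 3×river cleanup + 2×literacy program for 1042, with 3 k$ left unused.
Replace job-training center with after-school tutoring: the trade gains 15 net, giving 1057 at 77 k$.
The spare 1 k$ is too small for any remaining project, and no exchange beats 1057.

1057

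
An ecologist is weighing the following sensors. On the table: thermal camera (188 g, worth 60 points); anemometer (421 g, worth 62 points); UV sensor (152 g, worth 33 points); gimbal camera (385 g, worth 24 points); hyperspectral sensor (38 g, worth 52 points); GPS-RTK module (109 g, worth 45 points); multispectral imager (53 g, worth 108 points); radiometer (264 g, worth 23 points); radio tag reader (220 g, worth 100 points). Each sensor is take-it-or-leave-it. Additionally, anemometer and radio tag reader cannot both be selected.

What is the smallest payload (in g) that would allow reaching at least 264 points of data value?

388

Look for the lowest-payload combination reaching 264.
Taking thermal camera + hyperspectral sensor + GPS-RTK module + multispectral imager gives 265 (≥ 264) for 388 g.
No combination under 388 g hits 264.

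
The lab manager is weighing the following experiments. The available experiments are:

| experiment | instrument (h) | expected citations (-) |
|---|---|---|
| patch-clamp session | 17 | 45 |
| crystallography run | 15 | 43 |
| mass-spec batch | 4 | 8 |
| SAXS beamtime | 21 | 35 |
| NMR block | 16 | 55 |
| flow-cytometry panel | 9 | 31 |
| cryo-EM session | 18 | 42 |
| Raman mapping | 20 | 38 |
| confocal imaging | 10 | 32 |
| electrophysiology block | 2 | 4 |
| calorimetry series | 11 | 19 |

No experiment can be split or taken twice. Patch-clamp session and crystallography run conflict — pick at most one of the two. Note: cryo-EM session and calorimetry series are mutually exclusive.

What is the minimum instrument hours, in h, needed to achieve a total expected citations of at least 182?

Minimise h subject to total expected citations ≥ 182.
Taking patch-clamp session + NMR block + flow-cytometry panel + confocal imaging + calorimetry series gives 182 (≥ 182) for 63 h.
No combination under 63 h hits 182.

63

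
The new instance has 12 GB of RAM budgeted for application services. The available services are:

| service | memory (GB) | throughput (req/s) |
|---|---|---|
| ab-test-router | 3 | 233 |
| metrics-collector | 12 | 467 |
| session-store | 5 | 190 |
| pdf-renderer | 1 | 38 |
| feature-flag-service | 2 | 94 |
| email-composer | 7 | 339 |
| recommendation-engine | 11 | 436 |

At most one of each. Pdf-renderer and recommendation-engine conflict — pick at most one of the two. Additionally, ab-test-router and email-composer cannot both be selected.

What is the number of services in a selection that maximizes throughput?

4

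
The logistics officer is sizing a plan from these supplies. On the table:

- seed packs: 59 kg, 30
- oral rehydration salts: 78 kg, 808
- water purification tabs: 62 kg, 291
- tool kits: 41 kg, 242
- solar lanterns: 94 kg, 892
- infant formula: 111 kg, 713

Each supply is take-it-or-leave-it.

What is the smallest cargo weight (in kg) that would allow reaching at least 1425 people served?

172

Need the lightest bundle worth ≥ 1425.
Taking oral rehydration salts + solar lanterns gives 1700 (≥ 1425) for 172 kg.
Any bundle with less than 172 kg falls short of 1425.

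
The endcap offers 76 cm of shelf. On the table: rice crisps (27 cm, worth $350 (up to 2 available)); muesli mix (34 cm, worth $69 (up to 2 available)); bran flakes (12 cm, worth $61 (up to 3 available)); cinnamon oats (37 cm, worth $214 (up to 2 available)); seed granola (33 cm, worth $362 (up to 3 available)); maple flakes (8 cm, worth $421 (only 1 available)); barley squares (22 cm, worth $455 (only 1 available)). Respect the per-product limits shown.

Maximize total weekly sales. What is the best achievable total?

Taking the top-ratio products first gives rice crisps + bran flakes + maple flakes + barley squares for 1287 (69 cm).
The 27 cm tied up in rice crisps is better spent on seed granola — total rises to 1299 (75 cm).
Nothing else within 76 cm beats 1299.

1299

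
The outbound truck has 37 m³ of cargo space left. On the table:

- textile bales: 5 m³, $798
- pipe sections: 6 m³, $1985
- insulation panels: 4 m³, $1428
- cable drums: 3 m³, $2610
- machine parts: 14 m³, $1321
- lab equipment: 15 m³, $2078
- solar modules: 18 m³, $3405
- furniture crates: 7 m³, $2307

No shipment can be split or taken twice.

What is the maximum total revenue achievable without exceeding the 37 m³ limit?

10548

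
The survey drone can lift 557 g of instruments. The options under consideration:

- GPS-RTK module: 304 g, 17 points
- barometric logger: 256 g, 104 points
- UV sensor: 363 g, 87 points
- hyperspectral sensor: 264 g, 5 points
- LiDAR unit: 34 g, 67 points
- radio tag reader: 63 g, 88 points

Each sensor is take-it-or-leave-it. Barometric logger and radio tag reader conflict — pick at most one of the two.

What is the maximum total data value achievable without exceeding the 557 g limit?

242

Ranking by ratio (data value/g): LiDAR unit 1.97, radio tag reader 1.40, barometric logger 0.41, UV sensor 0.24.
Best packing: UV sensor + LiDAR unit + radio tag reader — 460 g, 242 total.
Runner-up barometric logger + hyperspectral sensor + LiDAR unit tops out at 176.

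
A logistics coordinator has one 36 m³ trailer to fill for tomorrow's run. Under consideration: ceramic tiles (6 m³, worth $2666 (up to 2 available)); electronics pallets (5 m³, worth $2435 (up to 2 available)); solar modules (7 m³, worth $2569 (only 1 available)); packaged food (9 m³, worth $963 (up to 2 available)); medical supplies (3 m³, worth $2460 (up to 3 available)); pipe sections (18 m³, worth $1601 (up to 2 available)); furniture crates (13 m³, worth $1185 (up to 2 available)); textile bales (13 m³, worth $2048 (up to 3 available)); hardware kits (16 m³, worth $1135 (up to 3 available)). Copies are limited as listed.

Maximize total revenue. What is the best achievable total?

By revenue per m³: medical supplies 820.00, electronics pallets 487.00, ceramic tiles 444.33 lead.
Filling by ratio: 2×ceramic tiles + 2×electronics pallets + 3×medical supplies for 17582, with 5 m³ left unused.
The 5 m³ tied up in electronics pallets is better spent on solar modules — total rises to 17716 (33 m³).
No other feasible combination exceeds 17716.

17716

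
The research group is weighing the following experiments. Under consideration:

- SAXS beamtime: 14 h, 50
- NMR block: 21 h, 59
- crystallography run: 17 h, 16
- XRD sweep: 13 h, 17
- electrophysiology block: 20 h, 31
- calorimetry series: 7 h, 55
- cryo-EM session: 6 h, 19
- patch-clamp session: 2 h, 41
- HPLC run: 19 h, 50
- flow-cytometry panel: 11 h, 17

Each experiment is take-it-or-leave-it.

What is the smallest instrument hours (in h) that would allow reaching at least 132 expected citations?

23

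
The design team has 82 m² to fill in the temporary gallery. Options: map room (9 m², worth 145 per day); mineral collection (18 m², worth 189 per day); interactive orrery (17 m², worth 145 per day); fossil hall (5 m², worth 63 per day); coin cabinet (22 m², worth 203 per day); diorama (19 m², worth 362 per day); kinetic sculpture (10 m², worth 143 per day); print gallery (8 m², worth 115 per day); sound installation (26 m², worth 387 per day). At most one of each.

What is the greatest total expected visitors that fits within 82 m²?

1226

A density-first pass picks map room + fossil hall + diorama + kinetic sculpture + print gallery + sound installation — 1215 at 77 m².
Replace fossil hall and print gallery with mineral collection: the trade gains 11 net, giving 1226 at 82 m².
Every other selection either busts 82 m² or fails to beat 1226.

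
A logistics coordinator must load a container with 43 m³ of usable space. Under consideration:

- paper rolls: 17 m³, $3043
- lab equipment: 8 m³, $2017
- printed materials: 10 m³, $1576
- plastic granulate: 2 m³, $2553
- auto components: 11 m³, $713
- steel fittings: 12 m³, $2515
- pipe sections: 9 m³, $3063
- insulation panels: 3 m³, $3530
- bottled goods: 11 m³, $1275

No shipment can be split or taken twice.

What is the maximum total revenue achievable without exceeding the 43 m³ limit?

14704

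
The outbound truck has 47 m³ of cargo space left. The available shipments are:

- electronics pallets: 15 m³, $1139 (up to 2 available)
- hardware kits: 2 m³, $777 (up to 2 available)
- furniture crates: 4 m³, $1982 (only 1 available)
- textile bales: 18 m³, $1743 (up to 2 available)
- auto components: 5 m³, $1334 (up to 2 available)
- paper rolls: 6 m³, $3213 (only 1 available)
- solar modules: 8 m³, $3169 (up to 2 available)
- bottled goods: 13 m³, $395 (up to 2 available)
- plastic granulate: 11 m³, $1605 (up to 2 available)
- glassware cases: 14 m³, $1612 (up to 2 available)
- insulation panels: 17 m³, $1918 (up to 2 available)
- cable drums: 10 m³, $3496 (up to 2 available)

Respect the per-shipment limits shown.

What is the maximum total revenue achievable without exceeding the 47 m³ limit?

18525

The ratio heuristic lands on 2×hardware kits + furniture crates + auto components + paper rolls + 2×solar modules + cable drums (17917) but leaves 2 m³ idle.
Dropping 2×hardware kits and auto components frees 9 m³; slotting in cable drums (10 m³) lifts the total to 18525 at 46 m³.
Every other selection either busts 47 m³ or exceeds an availability limit or fails to beat 18525.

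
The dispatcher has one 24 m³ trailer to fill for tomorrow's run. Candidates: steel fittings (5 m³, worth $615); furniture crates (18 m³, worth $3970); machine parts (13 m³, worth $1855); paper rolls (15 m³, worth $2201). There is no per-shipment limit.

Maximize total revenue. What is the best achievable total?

4585

By revenue per m³: furniture crates 220.56, paper rolls 146.73, machine parts 142.69, steel fittings 123.00 lead.
The ratio ordering already packs tightly: steel fittings + furniture crates, 23 m³, 4585.
That's the maximum — no swap from here does better than 4585.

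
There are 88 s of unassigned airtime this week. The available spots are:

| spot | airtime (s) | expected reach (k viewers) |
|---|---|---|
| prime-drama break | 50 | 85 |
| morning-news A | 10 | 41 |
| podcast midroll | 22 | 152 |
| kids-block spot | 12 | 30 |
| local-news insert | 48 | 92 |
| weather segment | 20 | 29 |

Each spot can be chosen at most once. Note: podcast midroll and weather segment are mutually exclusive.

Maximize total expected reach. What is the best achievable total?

285

Density check — podcast midroll 6.91, morning-news A 4.10, kids-block spot 2.50, local-news insert 1.92 are the best per s.
Taking morning-news A + podcast midroll + local-news insert: 80 s used, 285 in expected reach.
Every other selection either busts 88 s or breaks a pairing rule or fails to beat 285.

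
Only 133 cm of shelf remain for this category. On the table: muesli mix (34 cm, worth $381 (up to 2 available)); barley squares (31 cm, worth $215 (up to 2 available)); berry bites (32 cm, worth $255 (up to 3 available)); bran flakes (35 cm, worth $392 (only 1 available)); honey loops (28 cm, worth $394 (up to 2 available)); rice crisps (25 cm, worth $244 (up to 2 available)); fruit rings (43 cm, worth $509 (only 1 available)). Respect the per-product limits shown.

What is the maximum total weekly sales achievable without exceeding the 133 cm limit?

1678

Ranking by ratio (weekly sales/cm): honey loops 14.07, fruit rings 11.84, muesli mix 11.21.
Best packing: muesli mix + 2×honey loops + fruit rings — 133 cm, 1678 total.
Nothing else within 133 cm beats 1678.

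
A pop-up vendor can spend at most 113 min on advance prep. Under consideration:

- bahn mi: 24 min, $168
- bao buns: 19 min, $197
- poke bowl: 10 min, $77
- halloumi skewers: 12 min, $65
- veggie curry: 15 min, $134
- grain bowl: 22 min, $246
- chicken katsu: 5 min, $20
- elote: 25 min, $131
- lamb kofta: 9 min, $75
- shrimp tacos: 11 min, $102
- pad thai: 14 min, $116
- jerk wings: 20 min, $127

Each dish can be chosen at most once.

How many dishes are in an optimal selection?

7

Best achievable profit is 1013.
One optimal bundle: bahn mi + bao buns + poke bowl + veggie curry + grain bowl + lamb kofta + pad thai (113 min).
Every optimal selection uses 7 dishes.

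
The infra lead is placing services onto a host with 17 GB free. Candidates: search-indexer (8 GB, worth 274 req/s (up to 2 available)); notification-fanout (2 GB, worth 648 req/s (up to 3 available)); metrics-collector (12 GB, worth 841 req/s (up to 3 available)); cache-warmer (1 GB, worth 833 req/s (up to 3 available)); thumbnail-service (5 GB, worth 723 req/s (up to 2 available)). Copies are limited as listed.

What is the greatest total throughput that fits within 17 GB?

5241

Taking the top-ratio services first gives 3×notification-fanout + 3×cache-warmer + thumbnail-service for 5166 (14 GB).
The 2 GB tied up in notification-fanout is better spent on thumbnail-service — total rises to 5241 (17 GB).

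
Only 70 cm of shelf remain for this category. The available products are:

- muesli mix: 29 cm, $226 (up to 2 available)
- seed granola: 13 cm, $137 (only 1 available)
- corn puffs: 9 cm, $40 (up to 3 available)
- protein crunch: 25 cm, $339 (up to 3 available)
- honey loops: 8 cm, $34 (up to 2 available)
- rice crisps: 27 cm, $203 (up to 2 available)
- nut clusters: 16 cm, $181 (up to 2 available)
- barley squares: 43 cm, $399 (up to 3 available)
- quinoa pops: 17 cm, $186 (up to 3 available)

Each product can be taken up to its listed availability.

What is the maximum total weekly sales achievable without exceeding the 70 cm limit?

Greedy by ratio would take 2×protein crunch + nut clusters: 66 cm used, total 859.
The 16 cm tied up in nut clusters is better spent on quinoa pops — total rises to 864 (67 cm).
No other feasible combination exceeds 864.

864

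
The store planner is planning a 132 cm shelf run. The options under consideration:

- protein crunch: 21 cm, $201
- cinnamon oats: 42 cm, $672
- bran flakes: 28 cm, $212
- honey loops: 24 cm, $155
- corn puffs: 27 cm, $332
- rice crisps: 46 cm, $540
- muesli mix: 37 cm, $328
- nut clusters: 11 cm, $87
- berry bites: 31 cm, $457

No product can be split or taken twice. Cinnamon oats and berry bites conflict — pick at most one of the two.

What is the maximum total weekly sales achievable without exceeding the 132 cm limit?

By weekly sales per cm: cinnamon oats 16.00, berry bites 14.74, corn puffs 12.30, rice crisps 11.74 lead.
Taking cinnamon oats + corn puffs + rice crisps + nut clusters: 126 cm used, 1631 in weekly sales.
Runner-up cinnamon oats + corn puffs + rice crisps tops out at 1544.

1631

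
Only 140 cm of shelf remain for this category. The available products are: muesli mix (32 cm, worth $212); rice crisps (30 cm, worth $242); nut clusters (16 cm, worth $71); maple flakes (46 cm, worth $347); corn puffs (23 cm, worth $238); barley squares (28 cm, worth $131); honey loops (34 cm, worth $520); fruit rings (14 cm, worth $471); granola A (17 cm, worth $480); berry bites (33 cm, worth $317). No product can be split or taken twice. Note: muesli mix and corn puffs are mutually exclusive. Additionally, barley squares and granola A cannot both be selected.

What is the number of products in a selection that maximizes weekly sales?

6

Best achievable weekly sales is 2097.
One optimal bundle: nut clusters + corn puffs + honey loops + fruit rings + granola A + berry bites (137 cm).
All optima have 6 products.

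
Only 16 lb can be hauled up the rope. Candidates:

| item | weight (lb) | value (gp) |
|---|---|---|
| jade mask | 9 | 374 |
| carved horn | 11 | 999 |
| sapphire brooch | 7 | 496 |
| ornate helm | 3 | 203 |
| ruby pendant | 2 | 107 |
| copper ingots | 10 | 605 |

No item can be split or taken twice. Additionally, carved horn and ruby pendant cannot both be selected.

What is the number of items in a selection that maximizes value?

The maximum value within 16 lb is 1202.
One optimal bundle: carved horn + ornate helm (14 lb).
All optima have 2 items.

2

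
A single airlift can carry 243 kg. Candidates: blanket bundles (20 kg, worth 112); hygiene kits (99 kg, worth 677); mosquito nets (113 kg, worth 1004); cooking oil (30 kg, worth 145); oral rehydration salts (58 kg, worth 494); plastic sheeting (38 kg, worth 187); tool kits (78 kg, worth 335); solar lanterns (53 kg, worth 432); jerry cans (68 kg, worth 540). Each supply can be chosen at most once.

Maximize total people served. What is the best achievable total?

2038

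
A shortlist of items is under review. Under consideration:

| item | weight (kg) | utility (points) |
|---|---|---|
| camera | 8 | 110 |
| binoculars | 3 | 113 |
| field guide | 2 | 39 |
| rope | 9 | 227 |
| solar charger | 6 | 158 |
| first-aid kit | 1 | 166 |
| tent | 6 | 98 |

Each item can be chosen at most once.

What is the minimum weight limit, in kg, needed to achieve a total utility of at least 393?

10

Look for the lowest-weight combination reaching 393.
rope + first-aid kit: 393 utility at 10 kg.
No combination under 10 kg hits 393.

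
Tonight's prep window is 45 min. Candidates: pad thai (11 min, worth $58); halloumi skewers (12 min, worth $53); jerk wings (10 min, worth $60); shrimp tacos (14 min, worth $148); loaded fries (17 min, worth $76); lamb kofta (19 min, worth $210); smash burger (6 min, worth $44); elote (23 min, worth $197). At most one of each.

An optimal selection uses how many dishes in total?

3

Optimal total is 418.
One optimal bundle: jerk wings + shrimp tacos + lamb kofta (43 min).
Every optimal selection uses 3 dishes.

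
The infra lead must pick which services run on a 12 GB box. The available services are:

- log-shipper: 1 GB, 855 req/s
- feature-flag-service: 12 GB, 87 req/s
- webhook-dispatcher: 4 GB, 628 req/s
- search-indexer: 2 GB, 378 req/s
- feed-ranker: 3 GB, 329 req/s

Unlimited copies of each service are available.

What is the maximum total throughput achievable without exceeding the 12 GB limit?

12×log-shipper uses 12 of the 12 GB and totals 10260.
That's the maximum — no swap from here does better than 10260.

10260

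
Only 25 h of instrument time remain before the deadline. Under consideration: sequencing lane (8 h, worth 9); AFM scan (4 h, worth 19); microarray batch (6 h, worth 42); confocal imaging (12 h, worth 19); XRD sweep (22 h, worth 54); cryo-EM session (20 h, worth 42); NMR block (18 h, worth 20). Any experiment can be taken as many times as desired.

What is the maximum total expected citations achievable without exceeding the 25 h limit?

4×microarray batch uses 24 of the 25 h and totals 168.
Nothing else within 25 h beats 168.

168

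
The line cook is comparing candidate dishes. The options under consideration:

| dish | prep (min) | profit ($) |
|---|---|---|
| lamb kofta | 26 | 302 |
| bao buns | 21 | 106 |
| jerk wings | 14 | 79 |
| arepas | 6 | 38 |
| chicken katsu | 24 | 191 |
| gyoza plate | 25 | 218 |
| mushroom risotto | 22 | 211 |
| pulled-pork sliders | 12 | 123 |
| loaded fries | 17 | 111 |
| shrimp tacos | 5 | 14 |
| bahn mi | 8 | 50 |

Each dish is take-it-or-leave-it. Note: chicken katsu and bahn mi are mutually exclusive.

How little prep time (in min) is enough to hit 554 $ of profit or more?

56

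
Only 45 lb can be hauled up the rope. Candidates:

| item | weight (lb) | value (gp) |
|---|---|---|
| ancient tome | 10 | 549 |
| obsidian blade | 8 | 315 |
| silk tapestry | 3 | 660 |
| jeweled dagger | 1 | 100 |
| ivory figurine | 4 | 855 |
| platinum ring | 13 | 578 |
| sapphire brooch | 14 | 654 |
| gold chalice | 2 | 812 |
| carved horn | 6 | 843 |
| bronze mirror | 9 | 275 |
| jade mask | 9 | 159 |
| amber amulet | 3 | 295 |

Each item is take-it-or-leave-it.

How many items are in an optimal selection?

8

The maximum value within 45 lb is 4768.
For example ancient tome + silk tapestry + jeweled dagger + ivory figurine + sapphire brooch + gold chalice + carved horn + amber amulet achieves it, using 43 lb.
All optima have 8 items.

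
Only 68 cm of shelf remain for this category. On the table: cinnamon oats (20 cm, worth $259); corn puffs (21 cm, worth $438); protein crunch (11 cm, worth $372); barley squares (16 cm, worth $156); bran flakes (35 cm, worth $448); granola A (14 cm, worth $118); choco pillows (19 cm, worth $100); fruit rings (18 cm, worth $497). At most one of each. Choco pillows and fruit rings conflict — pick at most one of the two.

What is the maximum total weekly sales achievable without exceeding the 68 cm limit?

1463

Corn puffs + protein crunch + barley squares + fruit rings uses 66 of the 68 cm and totals 1463.
An exhaustive check of the 256 subsets confirms 1463.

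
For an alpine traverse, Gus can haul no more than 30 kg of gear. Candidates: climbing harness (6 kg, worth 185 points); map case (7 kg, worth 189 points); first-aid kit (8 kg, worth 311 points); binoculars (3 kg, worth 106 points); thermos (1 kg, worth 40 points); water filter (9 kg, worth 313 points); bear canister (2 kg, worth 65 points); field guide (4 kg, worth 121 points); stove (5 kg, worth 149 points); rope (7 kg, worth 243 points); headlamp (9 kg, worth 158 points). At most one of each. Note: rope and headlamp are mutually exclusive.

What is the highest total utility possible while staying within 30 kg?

1078

The ratio ordering already packs tightly: first-aid kit + binoculars + thermos + water filter + bear canister + rope, 30 kg, 1078.
That's the maximum — no feasible swap from here does better than 1078.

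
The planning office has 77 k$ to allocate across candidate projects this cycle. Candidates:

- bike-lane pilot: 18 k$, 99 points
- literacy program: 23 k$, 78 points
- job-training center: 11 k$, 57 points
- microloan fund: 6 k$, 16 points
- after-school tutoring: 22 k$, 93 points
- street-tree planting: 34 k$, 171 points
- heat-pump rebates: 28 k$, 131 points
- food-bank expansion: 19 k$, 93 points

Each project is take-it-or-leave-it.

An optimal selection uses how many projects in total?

4

The maximum projected impact within 77 k$ is 380.
For example bike-lane pilot + job-training center + heat-pump rebates + food-bank expansion achieves it, using 76 k$.
Every optimal selection uses 4 projects.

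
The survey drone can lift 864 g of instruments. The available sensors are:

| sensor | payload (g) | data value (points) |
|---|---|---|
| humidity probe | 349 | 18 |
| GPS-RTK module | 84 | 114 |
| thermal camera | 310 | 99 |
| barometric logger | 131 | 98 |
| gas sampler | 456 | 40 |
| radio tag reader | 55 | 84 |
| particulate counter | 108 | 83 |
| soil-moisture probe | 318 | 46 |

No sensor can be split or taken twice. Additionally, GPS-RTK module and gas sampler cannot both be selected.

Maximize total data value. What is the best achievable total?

478

By data value per g: radio tag reader 1.53, GPS-RTK module 1.36, particulate counter 0.77, barometric logger 0.75 lead.
GPS-RTK module + thermal camera + barometric logger + radio tag reader + particulate counter uses 688 of the 864 g and totals 478.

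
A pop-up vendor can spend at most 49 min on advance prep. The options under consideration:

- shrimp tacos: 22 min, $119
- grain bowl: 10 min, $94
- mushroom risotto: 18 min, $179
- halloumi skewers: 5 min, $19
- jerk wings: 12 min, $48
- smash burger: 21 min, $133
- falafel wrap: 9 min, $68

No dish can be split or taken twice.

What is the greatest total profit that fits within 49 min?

406

By profit per min: mushroom risotto 9.94, grain bowl 9.40, falafel wrap 7.56, smash burger 6.33 lead.
A density-first pass picks grain bowl + mushroom risotto + jerk wings + falafel wrap — 389 at 49 min.
Dropping jerk wings and falafel wrap frees 21 min; slotting in smash burger (21 min) lifts the total to 406 at 49 min.
No other feasible combination exceeds 406.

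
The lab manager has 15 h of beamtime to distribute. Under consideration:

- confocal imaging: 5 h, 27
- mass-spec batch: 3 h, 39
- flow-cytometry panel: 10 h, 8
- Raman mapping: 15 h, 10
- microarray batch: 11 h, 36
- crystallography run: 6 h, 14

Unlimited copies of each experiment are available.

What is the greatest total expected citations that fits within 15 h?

195

Density check — mass-spec batch 13.00, confocal imaging 5.40, microarray batch 3.27 are the best per h.
Taking 5×mass-spec batch: 15 h used, 195 in expected citations.
Every other selection either busts 15 h or fails to beat 195.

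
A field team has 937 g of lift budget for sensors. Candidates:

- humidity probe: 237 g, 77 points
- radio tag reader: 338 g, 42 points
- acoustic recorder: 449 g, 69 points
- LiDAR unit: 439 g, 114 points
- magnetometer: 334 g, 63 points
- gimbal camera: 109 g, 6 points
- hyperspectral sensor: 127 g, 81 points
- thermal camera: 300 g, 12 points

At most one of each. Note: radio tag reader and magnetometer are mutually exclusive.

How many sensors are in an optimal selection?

4

The maximum data value within 937 g is 278.
For example humidity probe + LiDAR unit + gimbal camera + hyperspectral sensor achieves it, using 912 g.
All optima have 4 sensors.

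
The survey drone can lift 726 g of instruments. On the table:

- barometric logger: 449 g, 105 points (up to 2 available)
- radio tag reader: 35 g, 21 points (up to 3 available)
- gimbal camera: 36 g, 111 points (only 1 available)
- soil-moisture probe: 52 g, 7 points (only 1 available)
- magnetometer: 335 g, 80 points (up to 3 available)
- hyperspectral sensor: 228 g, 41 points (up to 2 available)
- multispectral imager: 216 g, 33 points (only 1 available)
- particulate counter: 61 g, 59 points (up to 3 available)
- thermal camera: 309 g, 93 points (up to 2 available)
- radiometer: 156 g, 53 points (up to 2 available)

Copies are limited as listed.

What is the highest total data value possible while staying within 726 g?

Ranking by ratio (data value/g): gimbal camera 3.08, particulate counter 0.97, radio tag reader 0.60.
Best packing: 3×radio tag reader + gimbal camera + soil-moisture probe + 3×particulate counter + 2×radiometer — 688 g, 464 total.
No other feasible combination exceeds 464.

464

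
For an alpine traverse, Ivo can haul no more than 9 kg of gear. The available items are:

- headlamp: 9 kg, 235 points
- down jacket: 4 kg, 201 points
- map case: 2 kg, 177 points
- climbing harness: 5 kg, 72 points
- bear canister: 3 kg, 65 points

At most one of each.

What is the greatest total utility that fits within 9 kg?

Ranking by ratio (utility/kg): map case 88.50, down jacket 50.25, headlamp 26.11.
Down jacket + map case + bear canister uses 9 of the 9 kg and totals 443.

443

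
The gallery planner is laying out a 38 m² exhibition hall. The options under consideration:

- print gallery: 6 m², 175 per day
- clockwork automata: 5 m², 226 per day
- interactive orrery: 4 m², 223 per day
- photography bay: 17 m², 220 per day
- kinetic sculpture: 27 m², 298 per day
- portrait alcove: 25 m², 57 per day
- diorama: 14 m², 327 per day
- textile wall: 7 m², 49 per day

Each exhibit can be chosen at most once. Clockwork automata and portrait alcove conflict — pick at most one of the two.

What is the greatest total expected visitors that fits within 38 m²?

Print gallery + clockwork automata + interactive orrery + diorama + textile wall uses 36 of the 38 m² and totals 1000.

1000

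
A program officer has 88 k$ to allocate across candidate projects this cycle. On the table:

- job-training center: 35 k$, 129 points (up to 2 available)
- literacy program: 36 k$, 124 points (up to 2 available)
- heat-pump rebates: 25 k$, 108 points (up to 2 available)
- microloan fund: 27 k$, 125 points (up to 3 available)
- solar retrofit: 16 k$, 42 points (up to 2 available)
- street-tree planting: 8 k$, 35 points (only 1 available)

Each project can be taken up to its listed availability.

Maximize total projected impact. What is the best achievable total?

A density-first pass picks 3×microloan fund — 375 at 81 k$.
Dropping microloan fund frees 27 k$; slotting in heat-pump rebates + street-tree planting (33 k$) lifts the total to 393 at 87 k$.
No other feasible combination exceeds 393.

393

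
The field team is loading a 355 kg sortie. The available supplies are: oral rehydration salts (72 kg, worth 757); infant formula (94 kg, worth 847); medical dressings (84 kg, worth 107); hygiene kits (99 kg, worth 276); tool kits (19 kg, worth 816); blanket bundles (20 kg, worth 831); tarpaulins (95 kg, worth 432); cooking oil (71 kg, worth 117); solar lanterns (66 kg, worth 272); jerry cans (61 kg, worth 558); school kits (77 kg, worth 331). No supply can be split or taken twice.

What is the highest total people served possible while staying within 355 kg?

4140

Best packing: oral rehydration salts + infant formula + tool kits + blanket bundles + jerry cans + school kits — 343 kg, 4140 total.
Nothing else within 355 kg beats 4140.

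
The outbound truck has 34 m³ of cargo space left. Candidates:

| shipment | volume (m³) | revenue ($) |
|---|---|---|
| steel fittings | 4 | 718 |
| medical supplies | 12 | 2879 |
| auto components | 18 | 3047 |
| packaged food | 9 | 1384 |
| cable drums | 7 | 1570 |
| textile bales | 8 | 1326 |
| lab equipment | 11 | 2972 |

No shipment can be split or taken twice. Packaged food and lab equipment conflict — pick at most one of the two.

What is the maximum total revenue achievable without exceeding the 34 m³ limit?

8139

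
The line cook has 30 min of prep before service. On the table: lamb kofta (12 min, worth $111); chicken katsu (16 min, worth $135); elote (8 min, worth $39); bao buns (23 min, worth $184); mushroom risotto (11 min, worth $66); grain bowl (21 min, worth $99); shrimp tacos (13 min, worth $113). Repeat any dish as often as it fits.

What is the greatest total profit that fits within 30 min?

248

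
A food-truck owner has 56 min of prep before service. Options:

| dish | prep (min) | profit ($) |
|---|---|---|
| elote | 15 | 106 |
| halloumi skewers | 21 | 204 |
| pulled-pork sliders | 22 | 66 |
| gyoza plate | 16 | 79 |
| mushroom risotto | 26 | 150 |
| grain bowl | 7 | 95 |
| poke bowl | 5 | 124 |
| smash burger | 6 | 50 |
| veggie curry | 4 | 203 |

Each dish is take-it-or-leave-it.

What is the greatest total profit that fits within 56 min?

732

Density check — veggie curry 50.75, poke bowl 24.80, grain bowl 13.57 are the best per min.
Taking the top-ratio dishes first gives halloumi skewers + grain bowl + poke bowl + smash burger + veggie curry for 676 (43 min).
Dropping smash burger frees 6 min; slotting in elote (15 min) lifts the total to 732 at 52 min.
Next best is halloumi skewers + gyoza plate + grain bowl + poke bowl + veggie curry at 705 (53 min) — short by 27.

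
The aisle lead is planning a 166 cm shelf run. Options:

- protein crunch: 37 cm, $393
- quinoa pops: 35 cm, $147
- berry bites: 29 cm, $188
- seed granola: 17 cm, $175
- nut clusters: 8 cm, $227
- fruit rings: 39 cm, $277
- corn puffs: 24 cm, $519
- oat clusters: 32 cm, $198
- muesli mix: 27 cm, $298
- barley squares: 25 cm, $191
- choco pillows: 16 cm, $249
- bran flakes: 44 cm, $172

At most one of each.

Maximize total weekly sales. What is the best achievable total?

2065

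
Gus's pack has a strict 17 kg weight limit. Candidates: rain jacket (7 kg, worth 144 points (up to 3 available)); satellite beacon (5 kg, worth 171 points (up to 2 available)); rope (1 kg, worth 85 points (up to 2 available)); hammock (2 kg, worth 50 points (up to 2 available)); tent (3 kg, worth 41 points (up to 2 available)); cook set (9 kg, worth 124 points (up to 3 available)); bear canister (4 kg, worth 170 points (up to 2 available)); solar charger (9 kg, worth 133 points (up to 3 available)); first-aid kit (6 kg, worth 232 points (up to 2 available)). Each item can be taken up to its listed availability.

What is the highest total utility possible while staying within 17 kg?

743

A density-first pass picks 2×rope + 2×bear canister + first-aid kit — 742 at 16 kg.
Replace bear canister with satellite beacon: the trade gains 1 net, giving 743 at 17 kg.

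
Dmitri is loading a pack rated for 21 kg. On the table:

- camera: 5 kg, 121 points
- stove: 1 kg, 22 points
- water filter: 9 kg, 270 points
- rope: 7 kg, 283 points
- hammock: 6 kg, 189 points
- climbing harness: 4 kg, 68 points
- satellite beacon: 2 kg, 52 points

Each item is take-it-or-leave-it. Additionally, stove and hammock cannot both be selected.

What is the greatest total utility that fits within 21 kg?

674

Ranking by ratio (utility/kg): rope 40.43, hammock 31.50, water filter 30.00, satellite beacon 26.00.
Best packing: camera + water filter + rope — 21 kg, 674 total.
Runner-up camera + rope + hammock + satellite beacon tops out at 645.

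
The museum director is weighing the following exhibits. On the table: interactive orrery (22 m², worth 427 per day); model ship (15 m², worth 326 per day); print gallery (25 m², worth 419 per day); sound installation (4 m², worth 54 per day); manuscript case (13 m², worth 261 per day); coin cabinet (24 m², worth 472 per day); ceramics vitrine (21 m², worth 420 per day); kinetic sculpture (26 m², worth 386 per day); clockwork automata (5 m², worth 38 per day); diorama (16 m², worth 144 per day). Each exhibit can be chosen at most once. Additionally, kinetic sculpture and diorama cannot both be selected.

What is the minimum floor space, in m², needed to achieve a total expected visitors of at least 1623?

82

Minimise m² subject to total expected visitors ≥ 1623.
interactive orrery + model ship + coin cabinet + ceramics vitrine: 1645 expected visitors at 82 m².
No combination under 82 m² hits 1623.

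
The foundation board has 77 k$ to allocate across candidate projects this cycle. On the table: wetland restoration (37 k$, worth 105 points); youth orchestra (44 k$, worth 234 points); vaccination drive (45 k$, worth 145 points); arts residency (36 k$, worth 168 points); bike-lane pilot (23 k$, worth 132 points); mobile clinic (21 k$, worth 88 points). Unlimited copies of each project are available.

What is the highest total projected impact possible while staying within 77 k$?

396

3×bike-lane pilot uses 69 of the 77 k$ and totals 396.
No other feasible combination exceeds 396.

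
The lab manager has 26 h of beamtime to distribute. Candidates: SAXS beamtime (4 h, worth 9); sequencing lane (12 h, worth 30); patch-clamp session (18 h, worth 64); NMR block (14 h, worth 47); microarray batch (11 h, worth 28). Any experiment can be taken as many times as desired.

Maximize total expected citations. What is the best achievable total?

The ratio ordering already packs tightly: 2×SAXS beamtime + patch-clamp session, 26 h, 82.
Every other selection either busts 26 h or fails to beat 82.

82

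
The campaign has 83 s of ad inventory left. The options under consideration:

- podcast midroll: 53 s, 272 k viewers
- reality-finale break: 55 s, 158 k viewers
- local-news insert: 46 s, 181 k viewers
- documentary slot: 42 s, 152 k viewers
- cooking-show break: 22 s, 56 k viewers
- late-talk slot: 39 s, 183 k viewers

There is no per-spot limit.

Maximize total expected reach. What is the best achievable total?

366

Ranking by ratio (expected reach/s): podcast midroll 5.13, late-talk slot 4.69, local-news insert 3.93, documentary slot 3.62.
Greedy by ratio would take podcast midroll + cooking-show break: 75 s used, total 328.
Dropping podcast midroll and cooking-show break frees 75 s; slotting in 2×late-talk slot (78 s) lifts the total to 366 at 78 s.
That's the maximum — no swap from here does better than 366.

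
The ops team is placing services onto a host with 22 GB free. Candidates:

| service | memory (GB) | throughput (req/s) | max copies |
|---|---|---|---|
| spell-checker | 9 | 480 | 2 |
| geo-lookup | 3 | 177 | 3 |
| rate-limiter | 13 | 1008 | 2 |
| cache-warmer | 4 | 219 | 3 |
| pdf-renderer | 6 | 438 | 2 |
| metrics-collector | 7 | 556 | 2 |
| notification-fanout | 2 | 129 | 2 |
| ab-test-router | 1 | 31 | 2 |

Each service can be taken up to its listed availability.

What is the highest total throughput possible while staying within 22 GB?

Taking the top-ratio services first gives pdf-renderer + 2×metrics-collector + notification-fanout for 1679 (22 GB).
The 13 GB tied up in pdf-renderer and metrics-collector is better spent on rate-limiter — total rises to 1693 (22 GB).
That's the maximum — no swap from here does better than 1693.

1693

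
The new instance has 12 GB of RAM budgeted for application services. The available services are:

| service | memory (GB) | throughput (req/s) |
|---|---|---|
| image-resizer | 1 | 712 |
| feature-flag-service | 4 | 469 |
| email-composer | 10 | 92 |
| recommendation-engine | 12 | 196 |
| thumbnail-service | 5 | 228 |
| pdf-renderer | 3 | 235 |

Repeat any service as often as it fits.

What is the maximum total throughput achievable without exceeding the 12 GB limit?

8544

Density check — image-resizer 712.00, feature-flag-service 117.25, pdf-renderer 78.33 are the best per GB.
Taking 12×image-resizer: 12 GB used, 8544 in throughput.
That's the maximum — no swap from here does better than 8544.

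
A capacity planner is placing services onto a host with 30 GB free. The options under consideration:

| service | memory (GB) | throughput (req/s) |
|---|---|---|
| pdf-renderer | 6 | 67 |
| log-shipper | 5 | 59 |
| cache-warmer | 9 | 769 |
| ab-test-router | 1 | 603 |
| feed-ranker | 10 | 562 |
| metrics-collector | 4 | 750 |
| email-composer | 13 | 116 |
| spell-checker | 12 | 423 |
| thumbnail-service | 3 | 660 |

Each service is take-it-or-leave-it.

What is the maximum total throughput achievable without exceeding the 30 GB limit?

3344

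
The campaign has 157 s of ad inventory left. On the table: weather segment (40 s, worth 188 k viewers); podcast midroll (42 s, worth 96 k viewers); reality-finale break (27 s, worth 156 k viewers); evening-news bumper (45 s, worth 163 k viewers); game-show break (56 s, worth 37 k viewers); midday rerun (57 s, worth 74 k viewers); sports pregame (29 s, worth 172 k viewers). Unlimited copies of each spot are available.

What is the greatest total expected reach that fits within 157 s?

By expected reach per s: sports pregame 5.93, reality-finale break 5.78, weather segment 4.70 lead.
Greedy by ratio would take 5×sports pregame: 145 s used, total 860.
The 29 s tied up in sports pregame is better spent on weather segment — total rises to 876 (156 s).

876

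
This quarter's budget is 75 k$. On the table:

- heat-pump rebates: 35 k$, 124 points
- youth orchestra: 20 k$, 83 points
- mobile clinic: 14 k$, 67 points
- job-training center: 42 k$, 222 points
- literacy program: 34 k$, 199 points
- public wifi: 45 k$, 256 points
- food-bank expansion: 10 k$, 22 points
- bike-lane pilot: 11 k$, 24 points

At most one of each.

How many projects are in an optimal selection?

Optimal total is 361.
One optimal bundle: youth orchestra + public wifi + food-bank expansion (75 k$).
Every optimal selection uses 3 projects.

3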